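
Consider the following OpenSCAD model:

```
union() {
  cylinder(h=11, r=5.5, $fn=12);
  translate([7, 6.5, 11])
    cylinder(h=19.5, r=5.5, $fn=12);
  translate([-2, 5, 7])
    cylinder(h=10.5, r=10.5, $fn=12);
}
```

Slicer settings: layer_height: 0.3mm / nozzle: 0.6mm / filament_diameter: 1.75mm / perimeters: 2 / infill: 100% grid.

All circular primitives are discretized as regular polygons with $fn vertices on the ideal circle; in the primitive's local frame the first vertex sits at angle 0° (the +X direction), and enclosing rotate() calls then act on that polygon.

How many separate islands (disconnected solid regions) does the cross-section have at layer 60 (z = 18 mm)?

1

At z = 18 mm: the cylinder does not reach this height (z outside [0, 11]); the r=5.5 cylinder at (7, 6.5) gives a regular 12-gon of circumradius 5.5 (constant along its height); the cylinder at (-2, 5) is absent (z outside [7, 17.5]); Combining (union): only the r=5.5 cylinder at (7, 6.5) is present, so the union is just that shape — 1 connected region. Overall, the cross-section is a single solid region. Island count = 1.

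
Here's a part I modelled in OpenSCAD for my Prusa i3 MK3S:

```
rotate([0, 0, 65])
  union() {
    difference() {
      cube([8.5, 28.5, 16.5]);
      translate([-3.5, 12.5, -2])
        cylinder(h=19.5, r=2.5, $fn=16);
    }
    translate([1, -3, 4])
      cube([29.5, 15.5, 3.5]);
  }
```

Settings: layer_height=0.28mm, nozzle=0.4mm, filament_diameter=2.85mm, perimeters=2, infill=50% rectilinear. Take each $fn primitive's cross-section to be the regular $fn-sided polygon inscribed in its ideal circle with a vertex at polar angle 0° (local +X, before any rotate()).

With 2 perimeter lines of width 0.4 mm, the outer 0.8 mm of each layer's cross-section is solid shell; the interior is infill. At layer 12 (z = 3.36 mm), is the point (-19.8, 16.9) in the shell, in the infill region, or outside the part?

At z = 3.36 mm: the 8.5×28.5 cube contributes its full rectangle; the cylinder at (-3.5, 12.5): section is a regular 16-gon, circumradius r=2.5; After the difference (first − rest): starting from the 8.5×28.5 cube, the r=2.5 cylinder at (-3.5, 12.5) misses the remaining region (no effect) — 1 connected region; the cube at (1, -3) does not reach this height (z outside [4, 7.5]); Merging all regions: only that combined region is present, so the union is just that shape — 1 connected region; (whole slice rotated 65° about Z — lengths, areas and connectivity unchanged). Overall, the cross-section is a single solid region. Undo the 65° rotation: the query point maps to (6.949, 25.087) in the un-rotated model frame. The nearest boundary edge runs (8.50, 28.50)→(8.50, 0.00); distance from the point to it = 1.55 mm. The point is inside the cross-section and 1.55 mm from the nearest boundary — more than the 0.8 mm shell width (2 × 0.4), so it's in the infill interior.

infill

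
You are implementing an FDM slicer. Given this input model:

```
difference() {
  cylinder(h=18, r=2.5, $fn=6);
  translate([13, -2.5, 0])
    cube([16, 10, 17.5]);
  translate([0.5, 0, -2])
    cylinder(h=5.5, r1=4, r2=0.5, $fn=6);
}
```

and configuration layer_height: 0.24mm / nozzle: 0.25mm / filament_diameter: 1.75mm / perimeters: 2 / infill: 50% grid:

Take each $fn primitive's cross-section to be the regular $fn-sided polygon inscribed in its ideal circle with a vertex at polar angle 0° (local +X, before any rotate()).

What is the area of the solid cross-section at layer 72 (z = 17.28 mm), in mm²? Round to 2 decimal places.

16.24 mm²

At z = 17.28 mm: the r=2.5 cylinder gives a regular 6-gon of circumradius 2.5 (constant along its height) (area = (6/2)·2.500²·sin(360°/6) = 16.24 mm²); the cube at (13, -2.5) (footprint 16×10) is included at this height (area 160.00 mm²); the cone at (0.5, 0) is not intersected at this z (z outside [-2, 3.5]); After the difference (first − rest): starting from the r=2.5 cylinder (16.24 mm²), the 16×10 cube at (13, -2.5) misses the remaining region (no effect) — area = 16.24 mm². Overall, the cross-section is a single solid region. Net area = 16.24 mm².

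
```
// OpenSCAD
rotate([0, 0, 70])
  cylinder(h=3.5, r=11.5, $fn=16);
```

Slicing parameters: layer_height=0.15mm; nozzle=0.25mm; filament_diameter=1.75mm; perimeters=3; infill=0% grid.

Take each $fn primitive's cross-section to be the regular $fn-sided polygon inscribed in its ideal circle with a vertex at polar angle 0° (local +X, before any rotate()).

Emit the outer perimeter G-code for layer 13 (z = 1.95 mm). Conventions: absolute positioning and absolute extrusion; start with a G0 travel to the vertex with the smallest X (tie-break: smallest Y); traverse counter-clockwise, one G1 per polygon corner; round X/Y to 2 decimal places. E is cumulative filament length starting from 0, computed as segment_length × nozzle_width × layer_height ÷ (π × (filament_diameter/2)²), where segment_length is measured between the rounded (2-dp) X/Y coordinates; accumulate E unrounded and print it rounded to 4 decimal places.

G0 X-11.49 Y-0.50 Z1.95
G1 X-10.42 Y-4.86 E0.0700
G1 X-7.77 Y-8.48 E0.1399
G1 X-3.93 Y-10.81 E0.2100
G1 X0.50 Y-11.49 E0.2798
G1 X4.86 Y-10.42 E0.3498
G1 X8.48 Y-7.77 E0.4198
G1 X10.81 Y-3.93 E0.4898
G1 X11.49 Y0.50 E0.5597
G1 X10.42 Y4.86 E0.6297
G1 X7.77 Y8.48 E0.6996
G1 X3.93 Y10.81 E0.7696
G1 X-0.50 Y11.49 E0.8395
G1 X-4.86 Y10.42 E0.9095
G1 X-8.48 Y7.77 E0.9795
G1 X-10.81 Y3.93 E1.0495
G1 X-11.49 Y-0.50 E1.1194

At z = 1.95 mm: the r=11.5 cylinder contributes a regular 16-gon of circumradius 11.5; (rotated 70° about Z; rotation is an isometry so areas/perimeters/island counts are preserved). The outline is a single polygon with 16 vertices. Extrusion per mm of travel: 0.25 × 0.15 / (π × 0.875²) = 0.015591. Accumulating E over each segment gives final E = 1.1194.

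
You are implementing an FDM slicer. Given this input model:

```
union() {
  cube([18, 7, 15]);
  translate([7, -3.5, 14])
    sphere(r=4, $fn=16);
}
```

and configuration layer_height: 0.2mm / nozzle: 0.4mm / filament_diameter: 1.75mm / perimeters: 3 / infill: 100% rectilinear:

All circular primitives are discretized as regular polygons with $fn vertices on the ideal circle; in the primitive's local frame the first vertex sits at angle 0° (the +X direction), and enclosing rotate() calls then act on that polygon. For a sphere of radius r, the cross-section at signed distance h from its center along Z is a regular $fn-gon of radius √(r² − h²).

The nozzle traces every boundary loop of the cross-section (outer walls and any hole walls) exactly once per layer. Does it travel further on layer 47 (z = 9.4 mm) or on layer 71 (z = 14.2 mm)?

Layer 47 (z = 9.4): the 18×7 cube contributes its full rectangle (perimeter 50.00 mm); the sphere at (7, -3.5) is not intersected at this z (|z−center|=4.600 > r=4); Taking the union: only the 18×7 cube is present, so the union is just that shape — boundary = 50.00 mm. So its perimeter = 50.00 mm. Layer 71 (z = 14.2): the 18×7 cube contributes its full rectangle (perimeter 50.00 mm); the sphere at (7, -3.5): section is a regular 16-gon, circumradius = √(r²−h²) = √(4²−0.2²) = 3.995 (perimeter = 2·16·3.995·sin(180°/16) = 24.94 mm); Combining (union): the regions partially overlap (shared area 1.10 mm²), so the edge portions inside another operand are dropped and the merged outline is re-measured after clipping — boundary = 67.51 mm. So its perimeter = 67.51 mm. Layer 71 is larger (67.51 vs 50.00 mm).

layer 71 (z = 14.2 mm)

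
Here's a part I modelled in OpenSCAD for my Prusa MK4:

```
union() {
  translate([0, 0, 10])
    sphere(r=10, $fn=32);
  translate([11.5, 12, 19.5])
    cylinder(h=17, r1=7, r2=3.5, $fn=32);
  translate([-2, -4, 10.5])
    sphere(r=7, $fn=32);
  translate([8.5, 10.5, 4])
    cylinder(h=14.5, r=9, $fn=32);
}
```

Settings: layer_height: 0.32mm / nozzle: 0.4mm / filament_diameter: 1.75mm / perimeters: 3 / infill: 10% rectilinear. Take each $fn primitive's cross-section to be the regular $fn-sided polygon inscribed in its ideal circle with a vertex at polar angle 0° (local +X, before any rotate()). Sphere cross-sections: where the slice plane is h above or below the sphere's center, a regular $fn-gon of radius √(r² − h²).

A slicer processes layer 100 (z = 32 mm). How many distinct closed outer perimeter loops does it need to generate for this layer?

At z = 32 mm: the sphere does not reach this height (|z−center|=22.000 > r=10); the cone at (11.5, 12): at t=0.735 of its height the radius interpolates to r₁+(r₂−r₁)t = 4.426, giving a regular 32-gon of that circumradius; the sphere at (-2, -4) is not intersected at this z (|z−center|=21.500 > r=7); the cylinder at (8.5, 10.5) is absent (z outside [4, 18.5]); Merging all regions: only the cone at (11.5, 12) is present, so the union is just that shape — 1 connected region. The result has 1 disconnected region.

1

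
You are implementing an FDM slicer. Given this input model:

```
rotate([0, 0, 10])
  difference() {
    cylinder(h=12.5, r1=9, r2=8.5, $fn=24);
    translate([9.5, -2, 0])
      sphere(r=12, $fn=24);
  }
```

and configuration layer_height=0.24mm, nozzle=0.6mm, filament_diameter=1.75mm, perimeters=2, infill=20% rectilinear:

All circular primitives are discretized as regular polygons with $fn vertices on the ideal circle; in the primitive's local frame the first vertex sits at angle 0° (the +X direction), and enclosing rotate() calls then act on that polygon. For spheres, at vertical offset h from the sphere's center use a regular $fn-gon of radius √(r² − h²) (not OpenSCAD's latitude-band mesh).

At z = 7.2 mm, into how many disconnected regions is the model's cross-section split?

1

At z = 7.2 mm: the cone (r1=9→r2=8.5) has section circumradius 8.712 here — a regular 24-gon; the sphere at (9.5, -2): section is a regular 24-gon, circumradius = √(r²−h²) = √(12²−7.2²) = 9.600; After the difference (first − rest): starting from the cone, the r=12 sphere at (9.5, -2) partially overlaps it — only the 92.15 mm² overlap (of its 286.23 mm²) is removed, clipping the outline — 1 connected region; (rotated 10° about Z; rotation is an isometry so areas/perimeters/island counts are preserved). The result has 1 disconnected region.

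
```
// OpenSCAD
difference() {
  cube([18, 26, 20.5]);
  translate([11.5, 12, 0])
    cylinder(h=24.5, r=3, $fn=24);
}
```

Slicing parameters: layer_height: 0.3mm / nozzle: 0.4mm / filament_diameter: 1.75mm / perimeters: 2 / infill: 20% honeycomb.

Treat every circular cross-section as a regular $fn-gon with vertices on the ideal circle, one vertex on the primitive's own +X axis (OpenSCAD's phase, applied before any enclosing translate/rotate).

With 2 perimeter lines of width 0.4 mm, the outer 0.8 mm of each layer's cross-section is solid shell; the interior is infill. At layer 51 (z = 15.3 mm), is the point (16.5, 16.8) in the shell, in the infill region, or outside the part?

infill

At z = 15.3 mm: the 18×26 cube contributes its full rectangle; the r=3 cylinder at (11.5, 12) gives a regular 24-gon of circumradius 3 (constant along its height); Taking the first minus the rest: starting from the 18×26 cube, the r=3 cylinder at (11.5, 12) lies wholly inside it (removes its full 27.95 mm² and its 18.80 mm outline becomes a hole wall) — 1 connected region with 1 hole. Overall, the cross-section is one region with 1 hole. The nearest boundary edge runs (18.00, 26.00)→(18.00, 0.00); distance from the point to it = 1.50 mm. The point is inside the cross-section and 1.50 mm from the nearest boundary — more than the 0.8 mm shell width (2 × 0.4), so it's in the infill interior.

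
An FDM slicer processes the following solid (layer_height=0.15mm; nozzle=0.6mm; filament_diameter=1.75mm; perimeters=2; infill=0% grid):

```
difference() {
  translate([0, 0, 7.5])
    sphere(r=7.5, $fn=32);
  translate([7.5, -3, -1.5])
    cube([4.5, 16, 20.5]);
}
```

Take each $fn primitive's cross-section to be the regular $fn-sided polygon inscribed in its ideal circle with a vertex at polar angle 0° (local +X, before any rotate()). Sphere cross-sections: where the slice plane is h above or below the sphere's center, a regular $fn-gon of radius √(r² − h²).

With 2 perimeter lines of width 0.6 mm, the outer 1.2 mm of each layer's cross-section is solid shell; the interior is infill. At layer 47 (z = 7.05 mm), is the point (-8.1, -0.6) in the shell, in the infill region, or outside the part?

outside

At z = 7.05 mm: the sphere: section is a regular 32-gon, circumradius = √(r²−h²) = √(7.5²−0.45²) = 7.486; the cube at (7.5, -3) (footprint 4.5×16) is included at this height; Subtracting the remaining from the first: starting from the r=7.5 sphere, the 4.5×16 cube at (7.5, -3) misses the remaining region (no effect) — 1 connected region. Overall, the cross-section is a single solid region. The nearest boundary edge runs (-7.34, -1.46)→(-7.49, 0.00); distance from the point to it = 0.67 mm. The point is not inside any of the regions above, so it lies outside the cross-section (0.67 mm from the nearest boundary).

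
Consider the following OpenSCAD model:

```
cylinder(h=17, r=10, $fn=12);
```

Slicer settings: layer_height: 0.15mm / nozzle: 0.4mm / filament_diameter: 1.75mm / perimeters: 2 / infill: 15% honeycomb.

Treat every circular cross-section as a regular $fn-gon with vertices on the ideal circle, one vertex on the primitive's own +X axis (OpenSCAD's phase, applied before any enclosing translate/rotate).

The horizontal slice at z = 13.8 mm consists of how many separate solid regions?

At z = 13.8 mm: the cylinder: section is a regular 12-gon, circumradius r=10. The result has 1 disconnected region.

1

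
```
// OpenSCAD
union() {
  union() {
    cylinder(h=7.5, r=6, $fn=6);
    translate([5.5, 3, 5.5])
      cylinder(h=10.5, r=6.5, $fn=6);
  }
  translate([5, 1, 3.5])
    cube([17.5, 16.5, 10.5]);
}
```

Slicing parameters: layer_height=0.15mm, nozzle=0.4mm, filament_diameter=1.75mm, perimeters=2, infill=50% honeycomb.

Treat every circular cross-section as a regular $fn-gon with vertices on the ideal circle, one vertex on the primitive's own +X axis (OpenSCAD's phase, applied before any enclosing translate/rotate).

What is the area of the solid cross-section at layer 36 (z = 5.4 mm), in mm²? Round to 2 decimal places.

382.13 mm²

At z = 5.4 mm: the r=6 cylinder contributes a regular 6-gon of circumradius 6 (area = (6/2)·6.000²·sin(360°/6) = 93.53 mm²); the cylinder at (5.5, 3) is absent (z outside [5.5, 16]); Taking the union: only the r=6 cylinder is present, so the union is just that shape — area = 93.53 mm²; the 17.5×16.5 cube at (5, 1) contributes its full rectangle (area 288.75 mm²); Taking the union: the regions partially overlap — summed areas 382.28 mm² minus the doubly-counted overlap 0.15 mm² gives 382.13 mm² — area = 382.13 mm². Overall, the cross-section is a single solid region. Net area = 382.13 mm².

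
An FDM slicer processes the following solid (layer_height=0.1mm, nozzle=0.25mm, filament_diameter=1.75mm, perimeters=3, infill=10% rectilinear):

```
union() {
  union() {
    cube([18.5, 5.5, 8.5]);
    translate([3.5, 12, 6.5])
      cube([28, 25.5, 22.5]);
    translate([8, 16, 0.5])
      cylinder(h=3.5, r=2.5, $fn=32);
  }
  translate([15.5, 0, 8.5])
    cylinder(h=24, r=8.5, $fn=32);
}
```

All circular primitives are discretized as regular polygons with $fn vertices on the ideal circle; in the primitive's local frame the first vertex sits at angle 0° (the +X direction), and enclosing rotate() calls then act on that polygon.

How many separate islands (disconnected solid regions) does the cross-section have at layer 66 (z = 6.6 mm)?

At z = 6.6 mm: the cube (footprint 18.5×5.5) is included at this height; the 28×25.5 cube at (3.5, 12) contributes its full rectangle; the cylinder at (8, 16) is not intersected at this z (z outside [0.5, 4]); Combining (union): the 2 present regions are separate (no shared area or edge), so areas and boundary lengths simply add and each stays a separate island — 2 connected regions; the cylinder at (15.5, 0) is absent (z outside [8.5, 32.5]); Combining (union): only that combined region is present, so the union is just that shape — 2 connected regions. Overall, the cross-section has 2 separate islands. Island count = 2.

2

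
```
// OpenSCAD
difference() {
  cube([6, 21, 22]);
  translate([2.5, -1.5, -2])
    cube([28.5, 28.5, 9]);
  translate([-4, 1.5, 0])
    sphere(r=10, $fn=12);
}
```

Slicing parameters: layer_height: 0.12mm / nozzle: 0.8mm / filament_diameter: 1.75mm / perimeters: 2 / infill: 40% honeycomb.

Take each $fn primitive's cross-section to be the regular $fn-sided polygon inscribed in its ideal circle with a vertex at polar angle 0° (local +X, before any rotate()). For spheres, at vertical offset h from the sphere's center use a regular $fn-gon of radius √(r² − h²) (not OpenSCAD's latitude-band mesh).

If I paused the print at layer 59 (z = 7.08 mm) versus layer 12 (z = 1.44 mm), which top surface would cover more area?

layer 59 (z = 7.08 mm)

Layer 59 (z = 7.08): the cube (footprint 6×21) is included at this height (area 126.00 mm²); the cube at (2.5, -1.5) is not intersected at this z (z outside [-2, 7]); the r=10 sphere at (-4, 1.5) contributes a regular 12-gon of circumradius √(10²−7.08²) = 7.062 (area = (12/2)·7.062²·sin(360°/12) = 149.62 mm²); Taking the first minus the rest: starting from the 6×21 cube (126.00 mm²), the r=10 sphere at (-4, 1.5) partially overlaps it — only the 15.67 mm² overlap (of its 149.62 mm²) is removed, clipping the outline — area = 110.33 mm². So its area = 110.33 mm². Layer 12 (z = 1.44): the 6×21 cube contributes its full rectangle (area 126.00 mm²); the cube at (2.5, -1.5) (footprint 28.5×28.5) is included at this height (area 812.25 mm²); the r=10 sphere at (-4, 1.5) contributes a regular 12-gon of circumradius √(10²−1.44²) = 9.896 (area = (12/2)·9.896²·sin(360°/12) = 293.78 mm²); After the difference (first − rest): starting from the 6×21 cube (126.00 mm²), the 28.5×28.5 cube at (2.5, -1.5) partially overlaps it — only the 73.50 mm² overlap (of its 812.25 mm²) is removed, clipping the outline; the r=10 sphere at (-4, 1.5) partially overlaps it — only the 24.09 mm² overlap (of its 293.78 mm²) is removed, clipping the outline — area = 28.41 mm². So its area = 28.41 mm². Layer 59 is larger (110.33 vs 28.41 mm²).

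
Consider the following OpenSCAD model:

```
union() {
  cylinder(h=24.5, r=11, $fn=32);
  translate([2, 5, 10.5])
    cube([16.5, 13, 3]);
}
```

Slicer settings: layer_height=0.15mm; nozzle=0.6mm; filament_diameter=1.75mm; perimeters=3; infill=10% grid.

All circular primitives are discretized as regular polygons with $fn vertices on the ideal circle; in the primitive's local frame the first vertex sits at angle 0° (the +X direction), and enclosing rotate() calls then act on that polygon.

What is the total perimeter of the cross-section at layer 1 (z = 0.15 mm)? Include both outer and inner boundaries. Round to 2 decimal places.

69.00 mm

At z = 0.15 mm: the cylinder: section is a regular 32-gon, circumradius r=11 (perimeter = 2·32·11.000·sin(180°/32) = 69.00 mm); the cube at (2, 5) is not intersected at this z (z outside [10.5, 13.5]); Merging all regions: only the r=11 cylinder is present, so the union is just that shape — boundary = 69.00 mm. Overall, the cross-section is a single solid region. Total boundary length (outer) = 69.00 mm.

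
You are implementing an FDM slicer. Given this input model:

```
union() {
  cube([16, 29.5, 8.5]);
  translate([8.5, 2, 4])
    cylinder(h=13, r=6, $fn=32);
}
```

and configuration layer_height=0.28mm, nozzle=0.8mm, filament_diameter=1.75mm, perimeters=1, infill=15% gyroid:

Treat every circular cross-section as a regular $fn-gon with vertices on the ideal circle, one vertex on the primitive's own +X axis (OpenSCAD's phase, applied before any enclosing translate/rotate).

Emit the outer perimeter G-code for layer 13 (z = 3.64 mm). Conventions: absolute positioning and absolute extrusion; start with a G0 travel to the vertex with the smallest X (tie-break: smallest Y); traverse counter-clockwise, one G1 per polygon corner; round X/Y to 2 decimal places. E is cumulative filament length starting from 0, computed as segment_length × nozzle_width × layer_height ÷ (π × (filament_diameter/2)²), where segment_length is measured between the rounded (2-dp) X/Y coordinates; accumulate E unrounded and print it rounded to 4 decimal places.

G0 X0.00 Y0.00 Z3.64
G1 X16.00 Y0.00 E1.4901
G1 X16.00 Y29.50 E4.2373
G1 X0.00 Y29.50 E5.7274
G1 X0.00 Y0.00 E8.4747

At z = 3.64 mm: the cube is present — its section is the full 16×29.5 rectangle; the cylinder at (8.5, 2) is not intersected at this z (z outside [4, 17]); Merging all regions: only the 16×29.5 cube is present, so the union is just that shape — 1 connected region. The outline is a single polygon with 4 vertices. Extrusion per mm of travel: 0.8 × 0.28 / (π × 0.875²) = 0.093128. Accumulating E over each segment gives final E = 8.4747.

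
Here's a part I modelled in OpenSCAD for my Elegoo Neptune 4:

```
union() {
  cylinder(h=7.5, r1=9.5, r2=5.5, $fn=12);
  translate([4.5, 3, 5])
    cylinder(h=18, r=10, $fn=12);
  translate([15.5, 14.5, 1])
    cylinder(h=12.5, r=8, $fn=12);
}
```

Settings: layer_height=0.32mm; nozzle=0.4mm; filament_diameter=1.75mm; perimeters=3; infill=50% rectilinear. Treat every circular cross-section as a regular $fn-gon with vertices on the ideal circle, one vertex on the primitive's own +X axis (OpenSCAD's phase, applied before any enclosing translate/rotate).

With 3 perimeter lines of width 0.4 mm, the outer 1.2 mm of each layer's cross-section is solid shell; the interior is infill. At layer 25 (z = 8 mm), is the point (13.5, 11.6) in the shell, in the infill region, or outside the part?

infill

At z = 8 mm: the cone is absent (z outside [0, 7.5]); the r=10 cylinder at (4.5, 3) gives a regular 12-gon of circumradius 10 (constant along its height); the cylinder at (15.5, 14.5): section is a regular 12-gon, circumradius r=8; Taking the union: the regions partially overlap (shared area 8.66 mm²), so overlapping operands fuse into one piece — 1 connected region. Overall, the cross-section is a single solid region. The nearest boundary edge runs (15.50, 6.50)→(13.41, 7.06); distance from the point to it = 4.54 mm. The point is inside the cross-section and 4.54 mm from the nearest boundary — more than the 1.2 mm shell width (3 × 0.4), so it's in the infill interior.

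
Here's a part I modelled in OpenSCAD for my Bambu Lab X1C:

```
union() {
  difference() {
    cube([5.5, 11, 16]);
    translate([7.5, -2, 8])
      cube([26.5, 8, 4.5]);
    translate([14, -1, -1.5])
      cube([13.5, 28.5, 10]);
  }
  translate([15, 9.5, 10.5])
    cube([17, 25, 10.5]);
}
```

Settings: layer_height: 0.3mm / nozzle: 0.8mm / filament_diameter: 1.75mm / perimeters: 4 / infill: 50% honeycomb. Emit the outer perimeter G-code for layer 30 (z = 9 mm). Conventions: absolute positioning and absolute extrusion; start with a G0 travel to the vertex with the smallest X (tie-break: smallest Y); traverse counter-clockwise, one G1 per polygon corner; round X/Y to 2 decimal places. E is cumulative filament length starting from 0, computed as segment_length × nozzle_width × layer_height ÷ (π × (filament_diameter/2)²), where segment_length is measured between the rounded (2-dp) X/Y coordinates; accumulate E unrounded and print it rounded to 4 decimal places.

G0 X0.00 Y0.00 Z9.00
G1 X5.50 Y0.00 E0.5488
G1 X5.50 Y11.00 E1.6464
G1 X0.00 Y11.00 E2.1952
G1 X0.00 Y0.00 E3.2928

At z = 9 mm: the cube is present — its section is the full 5.5×11 rectangle; the cube at (7.5, -2) is present — its section is the full 26.5×8 rectangle; the cube at (14, -1) is not intersected at this z (z outside [-1.5, 8.5]); Subtracting the remaining from the first: starting from the 5.5×11 cube, the 26.5×8 cube at (7.5, -2) misses the remaining region (no effect) — 1 connected region; the cube at (15, 9.5) does not reach this height (z outside [10.5, 21]); Merging all regions: only that combined region is present, so the union is just that shape — 1 connected region. The outline is a single polygon with 4 vertices. Extrusion per mm of travel: 0.8 × 0.3 / (π × 0.875²) = 0.099780. Accumulating E over each segment gives final E = 3.2928.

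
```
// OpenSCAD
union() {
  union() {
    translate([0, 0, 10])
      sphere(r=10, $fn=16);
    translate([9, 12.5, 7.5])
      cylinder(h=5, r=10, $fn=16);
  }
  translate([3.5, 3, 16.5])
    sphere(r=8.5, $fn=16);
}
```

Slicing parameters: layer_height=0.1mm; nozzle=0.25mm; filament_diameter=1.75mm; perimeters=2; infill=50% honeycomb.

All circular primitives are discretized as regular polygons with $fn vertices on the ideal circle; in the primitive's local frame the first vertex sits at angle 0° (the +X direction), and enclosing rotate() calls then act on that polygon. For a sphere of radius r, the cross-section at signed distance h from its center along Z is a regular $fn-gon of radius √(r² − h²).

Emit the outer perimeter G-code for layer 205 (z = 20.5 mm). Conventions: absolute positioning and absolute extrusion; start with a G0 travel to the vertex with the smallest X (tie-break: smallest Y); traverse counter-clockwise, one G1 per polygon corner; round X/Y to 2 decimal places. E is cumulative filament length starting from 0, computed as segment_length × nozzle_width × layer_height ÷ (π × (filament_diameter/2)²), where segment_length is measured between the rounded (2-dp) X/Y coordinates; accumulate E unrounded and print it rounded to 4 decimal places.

At z = 20.5 mm: the sphere is absent (|z−center|=10.500 > r=10); the cylinder at (9, 12.5) is absent (z outside [7.5, 12.5]); Taking the union: nothing is present at this height; the sphere at (3.5, 3): section is a regular 16-gon, circumradius = √(r²−h²) = √(8.5²−4²) = 7.500; Merging all regions: only the r=8.5 sphere at (3.5, 3) is present, so the union is just that shape — 1 connected region. The outline is a single polygon with 16 vertices. Extrusion per mm of travel: 0.25 × 0.1 / (π × 0.875²) = 0.010394. Accumulating E over each segment gives final E = 0.4866.

G0 X-4.00 Y3.00 Z20.50
G1 X-3.43 Y0.13 E0.0304
G1 X-1.80 Y-2.30 E0.0608
G1 X0.63 Y-3.93 E0.0912
G1 X3.50 Y-4.50 E0.1217
G1 X6.37 Y-3.93 E0.1521
G1 X8.80 Y-2.30 E0.1825
G1 X10.43 Y0.13 E0.2129
G1 X11.00 Y3.00 E0.2433
G1 X10.43 Y5.87 E0.2737
G1 X8.80 Y8.30 E0.3041
G1 X6.37 Y9.93 E0.3345
G1 X3.50 Y10.50 E0.3650
G1 X0.63 Y9.93 E0.3954
G1 X-1.80 Y8.30 E0.4258
G1 X-3.43 Y5.87 E0.4562
G1 X-4.00 Y3.00 E0.4866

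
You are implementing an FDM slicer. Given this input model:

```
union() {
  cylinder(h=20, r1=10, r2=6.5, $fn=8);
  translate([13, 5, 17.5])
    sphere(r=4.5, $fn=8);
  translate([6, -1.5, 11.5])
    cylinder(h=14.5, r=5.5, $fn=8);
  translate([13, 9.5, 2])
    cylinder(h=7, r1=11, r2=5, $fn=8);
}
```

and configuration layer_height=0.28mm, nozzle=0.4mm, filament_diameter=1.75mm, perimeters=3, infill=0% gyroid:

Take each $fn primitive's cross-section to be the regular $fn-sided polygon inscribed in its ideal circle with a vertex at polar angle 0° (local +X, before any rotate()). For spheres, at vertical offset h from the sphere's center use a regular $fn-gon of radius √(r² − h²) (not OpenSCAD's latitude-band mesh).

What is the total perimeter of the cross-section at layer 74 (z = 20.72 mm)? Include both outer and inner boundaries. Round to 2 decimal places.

At z = 20.72 mm: the cone does not reach this height (z outside [0, 20]); the r=4.5 sphere at (13, 5) contributes a regular 8-gon of circumradius √(4.5²−3.22²) = 3.144 (perimeter = 2·8·3.144·sin(180°/8) = 19.25 mm); the cylinder at (6, -1.5): section is a regular 8-gon, circumradius r=5.5 (perimeter = 2·8·5.500·sin(180°/8) = 33.68 mm); the cone at (13, 9.5) is not intersected at this z (z outside [2, 9]); Combining (union): the 2 present regions are separate (no shared area or edge), so areas and boundary lengths simply add and each stays a separate island — boundary = 52.92 mm. Overall, the cross-section has 2 separate islands. Total boundary length (outer) = 52.92 mm.

52.92 mm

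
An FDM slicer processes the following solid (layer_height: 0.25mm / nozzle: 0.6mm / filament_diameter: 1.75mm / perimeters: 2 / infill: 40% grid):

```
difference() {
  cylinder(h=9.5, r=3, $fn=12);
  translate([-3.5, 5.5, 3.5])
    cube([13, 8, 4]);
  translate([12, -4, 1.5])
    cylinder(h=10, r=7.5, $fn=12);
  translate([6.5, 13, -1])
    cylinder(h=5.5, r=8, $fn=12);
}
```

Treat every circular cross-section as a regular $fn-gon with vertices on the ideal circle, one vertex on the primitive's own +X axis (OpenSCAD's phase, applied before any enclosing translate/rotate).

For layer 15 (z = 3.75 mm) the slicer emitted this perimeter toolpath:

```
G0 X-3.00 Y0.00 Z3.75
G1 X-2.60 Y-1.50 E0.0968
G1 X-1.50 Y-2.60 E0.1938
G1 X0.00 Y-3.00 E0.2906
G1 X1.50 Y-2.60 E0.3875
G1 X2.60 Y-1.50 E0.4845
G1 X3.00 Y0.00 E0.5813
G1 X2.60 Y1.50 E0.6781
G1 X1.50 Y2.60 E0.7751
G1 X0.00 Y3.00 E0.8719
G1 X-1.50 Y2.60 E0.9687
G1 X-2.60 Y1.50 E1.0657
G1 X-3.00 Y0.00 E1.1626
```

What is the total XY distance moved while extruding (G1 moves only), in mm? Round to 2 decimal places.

Sum the Euclidean lengths of each G1 segment: total = 18.64 mm.

18.64 mm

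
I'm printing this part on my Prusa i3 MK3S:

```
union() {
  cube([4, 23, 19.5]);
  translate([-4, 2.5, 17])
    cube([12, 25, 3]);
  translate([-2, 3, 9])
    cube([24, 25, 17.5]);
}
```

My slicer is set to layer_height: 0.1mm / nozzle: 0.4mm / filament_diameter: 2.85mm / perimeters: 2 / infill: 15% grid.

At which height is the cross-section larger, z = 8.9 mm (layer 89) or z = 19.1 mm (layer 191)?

Layer 89 (z = 8.9): the cube is present — its section is the full 4×23 rectangle (area 92.00 mm²); the cube at (-4, 2.5) is not intersected at this z (z outside [17, 20]); the cube at (-2, 3) is absent (z outside [9, 26.5]); Merging all regions: only the 4×23 cube is present, so the union is just that shape — area = 92.00 mm². So its area = 92.00 mm². Layer 191 (z = 19.1): the cube is present — its section is the full 4×23 rectangle (area 92.00 mm²); the 12×25 cube at (-4, 2.5) contributes its full rectangle (area 300.00 mm²); the cube at (-2, 3) is present — its section is the full 24×25 rectangle (area 600.00 mm²); Merging all regions: the regions partially overlap — summed areas 992.00 mm² minus the doubly-counted overlap 327.00 mm² gives 665.00 mm² — area = 665.00 mm². So its area = 665.00 mm². Layer 191 is larger (665.00 vs 92.00 mm²).

layer 191 (z = 19.1 mm)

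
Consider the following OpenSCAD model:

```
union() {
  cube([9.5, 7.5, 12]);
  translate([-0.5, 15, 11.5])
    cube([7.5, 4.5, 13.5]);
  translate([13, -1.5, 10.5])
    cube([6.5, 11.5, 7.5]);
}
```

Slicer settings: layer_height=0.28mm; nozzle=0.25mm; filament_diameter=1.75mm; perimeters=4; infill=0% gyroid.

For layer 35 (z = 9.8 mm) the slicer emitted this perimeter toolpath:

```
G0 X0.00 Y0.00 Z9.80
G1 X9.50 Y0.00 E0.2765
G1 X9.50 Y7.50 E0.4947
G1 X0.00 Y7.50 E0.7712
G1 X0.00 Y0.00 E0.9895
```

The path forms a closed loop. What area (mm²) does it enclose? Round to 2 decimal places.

71.25 mm²

Apply the shoelace formula to the sequence of (X, Y) vertices; enclosed area = 71.25 mm².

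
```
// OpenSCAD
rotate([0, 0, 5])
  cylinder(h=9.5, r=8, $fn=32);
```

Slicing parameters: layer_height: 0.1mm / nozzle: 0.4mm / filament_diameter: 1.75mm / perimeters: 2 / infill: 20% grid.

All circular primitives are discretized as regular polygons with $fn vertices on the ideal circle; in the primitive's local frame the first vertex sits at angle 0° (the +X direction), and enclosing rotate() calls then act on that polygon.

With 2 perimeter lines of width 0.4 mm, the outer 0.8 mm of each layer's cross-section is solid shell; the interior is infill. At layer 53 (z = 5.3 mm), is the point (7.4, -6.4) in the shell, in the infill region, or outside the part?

outside

At z = 5.3 mm: the r=8 cylinder gives a regular 32-gon of circumradius 8 (constant along its height); (whole slice rotated 5° about Z — lengths, areas and connectivity unchanged). Overall, the cross-section is a single solid region. Undo the 5° rotation: the query point maps to (6.814, -7.021) in the un-rotated model frame. The nearest boundary edge runs (4.44, -6.65)→(5.66, -5.66); distance from the point to it = 1.79 mm. The point is not inside any of the regions above, so it lies outside the cross-section (1.79 mm from the nearest boundary).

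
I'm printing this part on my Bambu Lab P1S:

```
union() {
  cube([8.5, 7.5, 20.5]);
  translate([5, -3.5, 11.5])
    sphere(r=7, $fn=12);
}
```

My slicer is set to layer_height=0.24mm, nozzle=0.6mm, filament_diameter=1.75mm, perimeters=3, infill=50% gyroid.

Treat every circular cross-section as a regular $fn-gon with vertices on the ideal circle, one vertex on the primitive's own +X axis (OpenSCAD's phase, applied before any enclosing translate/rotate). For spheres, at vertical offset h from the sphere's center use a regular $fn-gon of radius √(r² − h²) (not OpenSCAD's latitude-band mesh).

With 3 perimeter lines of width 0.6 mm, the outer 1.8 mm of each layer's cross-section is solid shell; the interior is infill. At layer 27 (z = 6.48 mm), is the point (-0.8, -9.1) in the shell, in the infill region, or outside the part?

At z = 6.48 mm: the cube (footprint 8.5×7.5) is included at this height; the sphere at (5, -3.5): section is a regular 12-gon, circumradius = √(r²−h²) = √(7²−5.02²) = 4.878; Combining (union): the regions partially overlap (shared area 5.66 mm²), so overlapping operands fuse into one piece — 1 connected region. Overall, the cross-section is a single solid region. The nearest boundary edge runs (2.56, -7.72)→(0.78, -5.94); distance from the point to it = 3.35 mm. The point is not inside any of the regions above, so it lies outside the cross-section (3.35 mm from the nearest boundary).

outside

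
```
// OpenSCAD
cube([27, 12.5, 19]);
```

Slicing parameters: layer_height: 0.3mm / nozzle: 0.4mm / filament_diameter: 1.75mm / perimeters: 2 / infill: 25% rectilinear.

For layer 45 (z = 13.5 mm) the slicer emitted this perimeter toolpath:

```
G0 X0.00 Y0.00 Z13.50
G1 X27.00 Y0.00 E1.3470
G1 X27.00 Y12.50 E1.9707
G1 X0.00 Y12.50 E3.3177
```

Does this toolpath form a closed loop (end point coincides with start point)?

Start point (G0): (0.00, 0.00). End point (last G1): the path does not return to the start — open.

no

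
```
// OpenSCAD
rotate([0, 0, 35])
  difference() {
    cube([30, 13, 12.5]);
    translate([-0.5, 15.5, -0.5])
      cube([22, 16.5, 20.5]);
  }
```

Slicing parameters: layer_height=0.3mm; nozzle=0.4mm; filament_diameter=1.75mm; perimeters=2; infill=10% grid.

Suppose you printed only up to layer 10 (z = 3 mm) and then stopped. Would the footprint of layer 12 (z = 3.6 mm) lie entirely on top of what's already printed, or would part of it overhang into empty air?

entirely on top

Compare the two slices. At z = 3: the cube (footprint 30×13) is included at this height (area 390.00 mm²); the cube at (-0.5, 15.5) is present — its section is the full 22×16.5 rectangle (area 363.00 mm²); After the difference (first − rest): starting from the 30×13 cube (390.00 mm²), the 22×16.5 cube at (-0.5, 15.5) misses the remaining region (no effect) — area = 390.00 mm²; (rotated 35° about Z; rotation is an isometry so areas/perimeters/island counts are preserved). At z = 3.6: the cube (footprint 30×13) is included at this height (area 390.00 mm²); the cube at (-0.5, 15.5) (footprint 22×16.5) is included at this height (area 363.00 mm²); Subtracting the remaining from the first: starting from the 30×13 cube (390.00 mm²), the 22×16.5 cube at (-0.5, 15.5) misses the remaining region (no effect) — area = 390.00 mm²; (whole slice rotated 35° about Z — lengths, areas and connectivity unchanged). Checking containment: the cross-section at z = 3.6 is a subset of the cross-section at z = 3.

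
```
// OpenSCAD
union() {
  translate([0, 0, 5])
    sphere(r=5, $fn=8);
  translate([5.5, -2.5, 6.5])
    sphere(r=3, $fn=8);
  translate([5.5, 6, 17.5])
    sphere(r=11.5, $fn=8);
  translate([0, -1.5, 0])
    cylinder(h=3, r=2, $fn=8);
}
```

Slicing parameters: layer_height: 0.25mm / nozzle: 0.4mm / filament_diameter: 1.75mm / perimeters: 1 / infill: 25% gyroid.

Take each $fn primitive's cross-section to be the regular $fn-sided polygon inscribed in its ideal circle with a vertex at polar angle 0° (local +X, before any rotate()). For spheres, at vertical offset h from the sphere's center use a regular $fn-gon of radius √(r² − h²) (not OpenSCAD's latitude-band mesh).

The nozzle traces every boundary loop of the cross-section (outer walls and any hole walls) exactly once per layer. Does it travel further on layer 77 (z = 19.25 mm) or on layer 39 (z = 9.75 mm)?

Layer 77 (z = 19.25): the sphere is not intersected at this z (|z−center|=14.250 > r=5); the sphere at (5.5, -2.5) is not intersected at this z (|z−center|=12.750 > r=3); the r=11.5 sphere at (5.5, 6) contributes a regular 8-gon of circumradius √(11.5²−1.75²) = 11.366 (perimeter = 2·8·11.366·sin(180°/8) = 69.59 mm); the cylinder at (0, -1.5) is not intersected at this z (z outside [0, 3]); Merging all regions: only the r=11.5 sphere at (5.5, 6) is present, so the union is just that shape — boundary = 69.59 mm. So its perimeter = 69.59 mm. Layer 39 (z = 9.75): the r=5 sphere contributes a regular 8-gon of circumradius √(5²−4.75²) = 1.561 (perimeter = 2·8·1.561·sin(180°/8) = 9.56 mm); the sphere at (5.5, -2.5) is absent (|z−center|=3.250 > r=3); the r=11.5 sphere at (5.5, 6) slices to a regular 8-gon of circumradius 8.496 (√(r²−h²) with h=7.75 from center) (perimeter = 2·8·8.496·sin(180°/8) = 52.02 mm); the cylinder at (0, -1.5) is absent (z outside [0, 3]); Combining (union): the regions partially overlap (shared area 3.56 mm²), so the edge portions inside another operand are dropped and the merged outline is re-measured after clipping — boundary = 54.16 mm. So its perimeter = 54.16 mm. Layer 77 is larger (69.59 vs 54.16 mm).

layer 77 (z = 19.25 mm)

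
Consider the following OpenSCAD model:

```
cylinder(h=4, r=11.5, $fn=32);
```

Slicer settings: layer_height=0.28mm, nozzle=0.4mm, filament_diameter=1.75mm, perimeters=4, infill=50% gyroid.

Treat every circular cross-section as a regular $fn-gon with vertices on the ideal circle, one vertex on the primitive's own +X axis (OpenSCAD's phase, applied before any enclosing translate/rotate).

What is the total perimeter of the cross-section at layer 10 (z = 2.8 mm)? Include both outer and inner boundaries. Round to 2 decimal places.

72.14 mm

At z = 2.8 mm: the cylinder: section is a regular 32-gon, circumradius r=11.5 (perimeter = 2·32·11.500·sin(180°/32) = 72.14 mm). Overall, the cross-section is a single solid region. Total boundary length (outer) = 72.14 mm.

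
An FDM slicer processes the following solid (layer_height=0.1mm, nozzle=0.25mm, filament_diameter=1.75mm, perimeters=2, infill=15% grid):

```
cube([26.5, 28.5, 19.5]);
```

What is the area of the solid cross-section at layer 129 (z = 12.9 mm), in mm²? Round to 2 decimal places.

755.25 mm²

At z = 12.9 mm: the cube (footprint 26.5×28.5) is included at this height (area 755.25 mm²). Overall, the cross-section is a single solid region. Net area = 755.25 mm².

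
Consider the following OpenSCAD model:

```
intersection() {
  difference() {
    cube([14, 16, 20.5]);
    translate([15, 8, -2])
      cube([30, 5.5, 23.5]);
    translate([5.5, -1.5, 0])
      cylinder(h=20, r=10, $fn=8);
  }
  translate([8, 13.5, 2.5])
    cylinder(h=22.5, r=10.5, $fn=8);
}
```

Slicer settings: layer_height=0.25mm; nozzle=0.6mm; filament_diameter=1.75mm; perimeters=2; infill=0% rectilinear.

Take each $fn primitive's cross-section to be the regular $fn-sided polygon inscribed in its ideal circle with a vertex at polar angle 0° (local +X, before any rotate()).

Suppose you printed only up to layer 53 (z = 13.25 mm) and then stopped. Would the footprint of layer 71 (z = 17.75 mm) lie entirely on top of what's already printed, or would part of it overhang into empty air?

entirely on top

Compare the two slices. At z = 13.25: the cube (footprint 14×16) is included at this height (area 224.00 mm²); the cube at (15, 8) is present — its section is the full 30×5.5 rectangle (area 165.00 mm²); the cylinder at (5.5, -1.5): section is a regular 8-gon, circumradius r=10 (area = (8/2)·10.000²·sin(360°/8) = 282.84 mm²); Taking the first minus the rest: starting from the 14×16 cube (224.00 mm²), the 30×5.5 cube at (15, 8) misses the remaining region (no effect); the r=10 cylinder at (5.5, -1.5) partially overlaps it — only the 95.73 mm² overlap (of its 282.84 mm²) is removed, clipping the outline — area = 128.27 mm²; the r=10.5 cylinder at (8, 13.5) gives a regular 8-gon of circumradius 10.5 (constant along its height) (area = (8/2)·10.500²·sin(360°/8) = 311.83 mm²); After intersecting: the r=10.5 cylinder at (8, 13.5) partially overlaps that combined region; clipping to the common part keeps 126.00 mm² — area = 126.00 mm². At z = 17.75: the cube is present — its section is the full 14×16 rectangle (area 224.00 mm²); the 30×5.5 cube at (15, 8) contributes its full rectangle (area 165.00 mm²); the r=10 cylinder at (5.5, -1.5) contributes a regular 8-gon of circumradius 10 (area = (8/2)·10.000²·sin(360°/8) = 282.84 mm²); After the difference (first − rest): starting from the 14×16 cube (224.00 mm²), the 30×5.5 cube at (15, 8) misses the remaining region (no effect); the r=10 cylinder at (5.5, -1.5) partially overlaps it — only the 95.73 mm² overlap (of its 282.84 mm²) is removed, clipping the outline — area = 128.27 mm²; the r=10.5 cylinder at (8, 13.5) contributes a regular 8-gon of circumradius 10.5 (area = (8/2)·10.500²·sin(360°/8) = 311.83 mm²); After intersecting: the r=10.5 cylinder at (8, 13.5) partially overlaps the result so far; clipping to the common part keeps 126.00 mm² — area = 126.00 mm². Checking containment: the cross-section at z = 17.75 is a subset of the cross-section at z = 13.25.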